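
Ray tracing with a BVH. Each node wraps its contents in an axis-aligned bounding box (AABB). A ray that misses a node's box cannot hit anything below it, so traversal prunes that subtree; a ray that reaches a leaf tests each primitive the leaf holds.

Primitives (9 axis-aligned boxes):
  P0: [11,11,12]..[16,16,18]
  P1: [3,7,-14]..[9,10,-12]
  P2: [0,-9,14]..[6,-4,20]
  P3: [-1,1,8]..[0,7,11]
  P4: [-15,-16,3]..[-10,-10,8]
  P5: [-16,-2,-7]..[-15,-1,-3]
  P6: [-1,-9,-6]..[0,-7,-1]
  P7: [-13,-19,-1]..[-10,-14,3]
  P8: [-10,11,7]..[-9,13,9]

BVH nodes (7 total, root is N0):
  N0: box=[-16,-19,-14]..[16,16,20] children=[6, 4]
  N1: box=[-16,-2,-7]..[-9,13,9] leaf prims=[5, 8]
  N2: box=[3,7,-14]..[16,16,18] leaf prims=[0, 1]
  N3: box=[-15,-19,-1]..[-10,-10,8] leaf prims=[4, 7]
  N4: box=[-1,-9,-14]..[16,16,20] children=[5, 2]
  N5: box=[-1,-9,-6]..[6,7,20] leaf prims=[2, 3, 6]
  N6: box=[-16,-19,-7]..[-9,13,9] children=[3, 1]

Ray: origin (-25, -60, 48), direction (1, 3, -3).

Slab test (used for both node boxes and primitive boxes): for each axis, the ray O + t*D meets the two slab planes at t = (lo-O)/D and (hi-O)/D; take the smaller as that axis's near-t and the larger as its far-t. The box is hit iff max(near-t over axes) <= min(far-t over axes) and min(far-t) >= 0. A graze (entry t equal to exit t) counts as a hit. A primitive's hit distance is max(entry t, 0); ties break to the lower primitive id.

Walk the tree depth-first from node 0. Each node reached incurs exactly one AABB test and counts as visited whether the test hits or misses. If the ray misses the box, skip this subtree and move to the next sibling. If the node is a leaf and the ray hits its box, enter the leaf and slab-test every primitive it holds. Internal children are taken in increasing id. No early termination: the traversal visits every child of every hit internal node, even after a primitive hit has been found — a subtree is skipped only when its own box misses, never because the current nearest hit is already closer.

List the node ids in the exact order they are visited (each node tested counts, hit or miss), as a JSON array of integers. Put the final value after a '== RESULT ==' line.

Traverse from the root:
N0 x:[9,41] y:[41/3,76/3] z:[28/3,62/3] -> hit [41/3,62/3], descend [4, 6]
  N4 x:[24,41] y:[17,76/3] z:[28/3,62/3] -> miss, prune
  N6 x:[9,16] y:[41/3,73/3] z:[13,55/3] -> hit [41/3,16], descend [1, 3]
    N1 x:[9,16] y:[58/3,73/3] z:[13,55/3] -> miss, prune
    N3 x:[10,15] y:[41/3,50/3] z:[40/3,49/3] -> hit [41/3,15] leaf, test {P4@t=44/3, P7@t=15}

order=[0, 4, 6, 1, 3]  |boxes|=5  |leaves|=1  hit=P4

== RESULT ==
[0, 4, 6, 1, 3]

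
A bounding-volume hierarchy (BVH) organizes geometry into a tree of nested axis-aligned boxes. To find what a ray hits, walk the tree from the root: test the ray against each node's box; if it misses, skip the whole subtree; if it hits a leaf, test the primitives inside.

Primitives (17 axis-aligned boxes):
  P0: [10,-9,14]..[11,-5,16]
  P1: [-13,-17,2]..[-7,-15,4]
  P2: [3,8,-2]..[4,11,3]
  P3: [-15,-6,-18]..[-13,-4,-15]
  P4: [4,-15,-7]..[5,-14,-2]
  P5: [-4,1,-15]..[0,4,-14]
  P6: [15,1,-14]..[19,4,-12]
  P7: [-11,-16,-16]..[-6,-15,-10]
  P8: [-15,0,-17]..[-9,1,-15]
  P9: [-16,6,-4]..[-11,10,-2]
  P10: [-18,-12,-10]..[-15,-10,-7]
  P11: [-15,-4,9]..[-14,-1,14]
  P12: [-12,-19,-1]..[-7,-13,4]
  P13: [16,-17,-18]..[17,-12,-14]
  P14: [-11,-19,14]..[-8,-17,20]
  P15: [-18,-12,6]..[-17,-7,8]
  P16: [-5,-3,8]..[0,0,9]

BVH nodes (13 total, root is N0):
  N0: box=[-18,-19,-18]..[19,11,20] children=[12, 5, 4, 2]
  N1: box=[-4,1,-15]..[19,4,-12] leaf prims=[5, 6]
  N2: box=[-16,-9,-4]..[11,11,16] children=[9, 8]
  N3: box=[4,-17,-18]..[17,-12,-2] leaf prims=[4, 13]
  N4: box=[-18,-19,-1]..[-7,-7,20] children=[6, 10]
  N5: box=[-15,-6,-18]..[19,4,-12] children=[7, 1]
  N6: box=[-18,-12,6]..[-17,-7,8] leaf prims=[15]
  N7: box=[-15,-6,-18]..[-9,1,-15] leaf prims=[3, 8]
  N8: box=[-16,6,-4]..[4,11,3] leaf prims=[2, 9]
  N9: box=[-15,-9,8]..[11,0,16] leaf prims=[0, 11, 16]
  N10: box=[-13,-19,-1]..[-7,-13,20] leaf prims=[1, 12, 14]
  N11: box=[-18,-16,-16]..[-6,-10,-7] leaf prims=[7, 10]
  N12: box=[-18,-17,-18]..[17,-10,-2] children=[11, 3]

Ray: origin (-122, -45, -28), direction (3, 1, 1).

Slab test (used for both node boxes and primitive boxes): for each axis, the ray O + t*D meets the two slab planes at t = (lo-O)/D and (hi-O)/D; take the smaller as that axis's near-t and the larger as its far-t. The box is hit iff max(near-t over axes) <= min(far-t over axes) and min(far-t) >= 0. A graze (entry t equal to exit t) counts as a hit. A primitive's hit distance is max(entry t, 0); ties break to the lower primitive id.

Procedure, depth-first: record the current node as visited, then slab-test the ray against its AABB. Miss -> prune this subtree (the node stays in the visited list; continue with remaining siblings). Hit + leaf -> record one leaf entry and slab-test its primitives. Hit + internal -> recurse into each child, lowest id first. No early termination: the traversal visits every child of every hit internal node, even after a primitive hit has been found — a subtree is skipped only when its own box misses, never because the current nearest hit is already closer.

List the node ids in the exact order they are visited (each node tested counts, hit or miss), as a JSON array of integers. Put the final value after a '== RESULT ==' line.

Trace the traversal:
N0 x:[104/3,47] y:[26,56] z:[10,48] -> hit [104/3,47], descend [2, 4, 5, 12]
  N2 x:[106/3,133/3] y:[36,56] z:[24,44] -> hit [36,44], descend [8, 9]
    N8 x:[106/3,42] y:[51,56] z:[24,31] -> miss, prune
    N9 x:[107/3,133/3] y:[36,45] z:[36,44] -> hit [36,44] leaf, test {P0(miss), P11(miss), P16(miss)}
  N4 x:[104/3,115/3] y:[26,38] z:[27,48] -> hit [104/3,38], descend [6, 10]
    N6 x:[104/3,35] y:[33,38] z:[34,36] -> hit [104/3,35] leaf, test {P15@t=104/3}
    N10 x:[109/3,115/3] y:[26,32] z:[27,48] -> miss, prune
  N5 x:[107/3,47] y:[39,49] z:[10,16] -> miss, prune
  N12 x:[104/3,139/3] y:[28,35] z:[10,26] -> miss, prune

order=[0, 2, 8, 9, 4, 6, 10, 5, 12]  |boxes|=9  |leaves|=2  hit=P15

== RESULT ==
[0, 2, 8, 9, 4, 6, 10, 5, 12]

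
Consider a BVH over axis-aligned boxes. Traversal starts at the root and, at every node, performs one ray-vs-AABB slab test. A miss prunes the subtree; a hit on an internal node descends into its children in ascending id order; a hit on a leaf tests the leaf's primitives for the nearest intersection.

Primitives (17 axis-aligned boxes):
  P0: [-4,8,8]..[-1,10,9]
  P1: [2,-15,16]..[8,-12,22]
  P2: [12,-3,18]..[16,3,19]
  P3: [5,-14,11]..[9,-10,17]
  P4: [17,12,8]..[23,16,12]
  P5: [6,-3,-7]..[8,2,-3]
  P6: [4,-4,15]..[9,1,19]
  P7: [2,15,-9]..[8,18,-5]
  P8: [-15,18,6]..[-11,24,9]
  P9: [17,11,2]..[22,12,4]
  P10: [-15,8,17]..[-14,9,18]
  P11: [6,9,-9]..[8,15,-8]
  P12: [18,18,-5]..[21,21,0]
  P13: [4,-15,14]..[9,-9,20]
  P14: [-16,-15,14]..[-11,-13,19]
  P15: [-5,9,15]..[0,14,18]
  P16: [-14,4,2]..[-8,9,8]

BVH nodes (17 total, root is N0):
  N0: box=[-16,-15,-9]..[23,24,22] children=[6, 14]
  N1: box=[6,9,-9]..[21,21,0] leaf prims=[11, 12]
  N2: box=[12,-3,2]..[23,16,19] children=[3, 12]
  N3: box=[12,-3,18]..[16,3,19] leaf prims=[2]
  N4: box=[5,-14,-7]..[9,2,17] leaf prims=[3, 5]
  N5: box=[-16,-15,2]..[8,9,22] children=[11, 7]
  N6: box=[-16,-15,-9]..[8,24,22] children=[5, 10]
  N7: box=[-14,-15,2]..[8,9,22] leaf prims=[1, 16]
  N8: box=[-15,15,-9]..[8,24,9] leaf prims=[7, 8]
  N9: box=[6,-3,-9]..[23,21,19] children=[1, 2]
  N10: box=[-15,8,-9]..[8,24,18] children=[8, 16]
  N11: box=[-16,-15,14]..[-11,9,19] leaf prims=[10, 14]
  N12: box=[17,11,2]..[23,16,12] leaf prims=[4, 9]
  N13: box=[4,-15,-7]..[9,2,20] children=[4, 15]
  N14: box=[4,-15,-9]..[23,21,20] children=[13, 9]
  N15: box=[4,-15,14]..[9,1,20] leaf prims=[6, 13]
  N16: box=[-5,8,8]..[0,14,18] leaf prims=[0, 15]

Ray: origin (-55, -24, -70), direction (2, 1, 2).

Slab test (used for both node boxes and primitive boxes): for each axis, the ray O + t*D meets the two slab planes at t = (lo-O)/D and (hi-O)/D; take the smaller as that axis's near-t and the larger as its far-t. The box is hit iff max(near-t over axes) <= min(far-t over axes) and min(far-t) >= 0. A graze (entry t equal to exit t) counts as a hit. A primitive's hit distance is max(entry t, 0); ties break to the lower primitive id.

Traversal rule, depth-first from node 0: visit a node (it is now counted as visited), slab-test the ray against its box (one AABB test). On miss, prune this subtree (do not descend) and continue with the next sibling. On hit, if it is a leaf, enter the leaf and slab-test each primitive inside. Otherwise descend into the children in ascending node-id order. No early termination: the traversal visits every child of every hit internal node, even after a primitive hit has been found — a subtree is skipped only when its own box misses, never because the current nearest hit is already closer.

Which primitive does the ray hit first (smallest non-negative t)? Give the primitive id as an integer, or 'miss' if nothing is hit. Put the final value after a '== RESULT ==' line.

Walk:
N0 x:[39/2,39] y:[9,48] z:[61/2,46] -> hit [61/2,39], descend [6, 14]
  N6 x:[39/2,63/2] y:[9,48] z:[61/2,46] -> hit [61/2,63/2], descend [5, 10]
    N5 x:[39/2,63/2] y:[9,33] z:[36,46] -> miss, prune
    N10 x:[20,63/2] y:[32,48] z:[61/2,44] -> miss, prune
  N14 x:[59/2,39] y:[9,45] z:[61/2,45] -> hit [61/2,39], descend [9, 13]
    N9 x:[61/2,39] y:[21,45] z:[61/2,89/2] -> hit [61/2,39], descend [1, 2]
      N1 x:[61/2,38] y:[33,45] z:[61/2,35] -> hit [33,35] leaf, test {P11(miss), P12(miss)}
      N2 x:[67/2,39] y:[21,40] z:[36,89/2] -> hit [36,39], descend [3, 12]
        N3 x:[67/2,71/2] y:[21,27] z:[44,89/2] -> miss, prune
        N12 x:[36,39] y:[35,40] z:[36,41] -> hit [36,39] leaf, test {P4@t=39, P9@t=36}
    N13 x:[59/2,32] y:[9,26] z:[63/2,45] -> miss, prune

order=[0, 6, 5, 10, 14, 9, 1, 2, 3, 12, 13]  |boxes|=11  |leaves|=2  hit=P9

== RESULT ==
9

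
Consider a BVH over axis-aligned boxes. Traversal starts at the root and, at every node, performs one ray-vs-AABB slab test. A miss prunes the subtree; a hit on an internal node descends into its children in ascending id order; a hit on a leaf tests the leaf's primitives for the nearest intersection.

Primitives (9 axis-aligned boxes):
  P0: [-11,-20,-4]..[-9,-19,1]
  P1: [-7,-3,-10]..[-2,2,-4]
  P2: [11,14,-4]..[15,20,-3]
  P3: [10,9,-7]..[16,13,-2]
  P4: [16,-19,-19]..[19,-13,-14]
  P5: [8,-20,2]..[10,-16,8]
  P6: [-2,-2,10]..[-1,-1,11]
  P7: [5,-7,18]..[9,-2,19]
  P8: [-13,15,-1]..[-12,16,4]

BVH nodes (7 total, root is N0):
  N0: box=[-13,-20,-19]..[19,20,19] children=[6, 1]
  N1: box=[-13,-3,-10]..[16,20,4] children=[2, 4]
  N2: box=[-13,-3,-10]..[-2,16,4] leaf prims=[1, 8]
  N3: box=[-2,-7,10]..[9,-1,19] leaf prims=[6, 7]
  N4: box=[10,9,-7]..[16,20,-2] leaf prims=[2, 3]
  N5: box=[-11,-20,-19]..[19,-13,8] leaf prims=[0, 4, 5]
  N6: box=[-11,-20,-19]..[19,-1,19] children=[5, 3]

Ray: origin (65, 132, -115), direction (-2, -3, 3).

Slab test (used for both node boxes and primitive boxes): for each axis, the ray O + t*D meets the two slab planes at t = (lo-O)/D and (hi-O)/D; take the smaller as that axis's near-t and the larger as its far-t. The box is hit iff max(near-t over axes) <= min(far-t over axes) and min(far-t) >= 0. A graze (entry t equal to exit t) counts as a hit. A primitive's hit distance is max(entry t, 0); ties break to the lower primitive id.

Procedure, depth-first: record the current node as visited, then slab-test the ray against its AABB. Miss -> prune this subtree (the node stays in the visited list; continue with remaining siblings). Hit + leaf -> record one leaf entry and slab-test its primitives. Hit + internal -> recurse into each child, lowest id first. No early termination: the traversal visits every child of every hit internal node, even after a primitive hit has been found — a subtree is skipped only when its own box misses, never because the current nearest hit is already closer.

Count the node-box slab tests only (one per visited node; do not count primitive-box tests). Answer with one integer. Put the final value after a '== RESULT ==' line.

Trace the traversal:
N0 x:[23,39] y:[112/3,152/3] z:[32,134/3] -> hit [112/3,39], descend [1, 6]
  N1 x:[49/2,39] y:[112/3,45] z:[35,119/3] -> hit [112/3,39], descend [2, 4]
    N2 x:[67/2,39] y:[116/3,45] z:[35,119/3] -> hit [116/3,39] leaf, test {P1(miss), P8@t=116/3}
    N4 x:[49/2,55/2] y:[112/3,41] z:[36,113/3] -> miss, prune
  N6 x:[23,38] y:[133/3,152/3] z:[32,134/3] -> miss, prune

5 AABB tests over nodes [0, 1, 2, 4, 6]; 1 leaf entered; closest P8.

== RESULT ==
5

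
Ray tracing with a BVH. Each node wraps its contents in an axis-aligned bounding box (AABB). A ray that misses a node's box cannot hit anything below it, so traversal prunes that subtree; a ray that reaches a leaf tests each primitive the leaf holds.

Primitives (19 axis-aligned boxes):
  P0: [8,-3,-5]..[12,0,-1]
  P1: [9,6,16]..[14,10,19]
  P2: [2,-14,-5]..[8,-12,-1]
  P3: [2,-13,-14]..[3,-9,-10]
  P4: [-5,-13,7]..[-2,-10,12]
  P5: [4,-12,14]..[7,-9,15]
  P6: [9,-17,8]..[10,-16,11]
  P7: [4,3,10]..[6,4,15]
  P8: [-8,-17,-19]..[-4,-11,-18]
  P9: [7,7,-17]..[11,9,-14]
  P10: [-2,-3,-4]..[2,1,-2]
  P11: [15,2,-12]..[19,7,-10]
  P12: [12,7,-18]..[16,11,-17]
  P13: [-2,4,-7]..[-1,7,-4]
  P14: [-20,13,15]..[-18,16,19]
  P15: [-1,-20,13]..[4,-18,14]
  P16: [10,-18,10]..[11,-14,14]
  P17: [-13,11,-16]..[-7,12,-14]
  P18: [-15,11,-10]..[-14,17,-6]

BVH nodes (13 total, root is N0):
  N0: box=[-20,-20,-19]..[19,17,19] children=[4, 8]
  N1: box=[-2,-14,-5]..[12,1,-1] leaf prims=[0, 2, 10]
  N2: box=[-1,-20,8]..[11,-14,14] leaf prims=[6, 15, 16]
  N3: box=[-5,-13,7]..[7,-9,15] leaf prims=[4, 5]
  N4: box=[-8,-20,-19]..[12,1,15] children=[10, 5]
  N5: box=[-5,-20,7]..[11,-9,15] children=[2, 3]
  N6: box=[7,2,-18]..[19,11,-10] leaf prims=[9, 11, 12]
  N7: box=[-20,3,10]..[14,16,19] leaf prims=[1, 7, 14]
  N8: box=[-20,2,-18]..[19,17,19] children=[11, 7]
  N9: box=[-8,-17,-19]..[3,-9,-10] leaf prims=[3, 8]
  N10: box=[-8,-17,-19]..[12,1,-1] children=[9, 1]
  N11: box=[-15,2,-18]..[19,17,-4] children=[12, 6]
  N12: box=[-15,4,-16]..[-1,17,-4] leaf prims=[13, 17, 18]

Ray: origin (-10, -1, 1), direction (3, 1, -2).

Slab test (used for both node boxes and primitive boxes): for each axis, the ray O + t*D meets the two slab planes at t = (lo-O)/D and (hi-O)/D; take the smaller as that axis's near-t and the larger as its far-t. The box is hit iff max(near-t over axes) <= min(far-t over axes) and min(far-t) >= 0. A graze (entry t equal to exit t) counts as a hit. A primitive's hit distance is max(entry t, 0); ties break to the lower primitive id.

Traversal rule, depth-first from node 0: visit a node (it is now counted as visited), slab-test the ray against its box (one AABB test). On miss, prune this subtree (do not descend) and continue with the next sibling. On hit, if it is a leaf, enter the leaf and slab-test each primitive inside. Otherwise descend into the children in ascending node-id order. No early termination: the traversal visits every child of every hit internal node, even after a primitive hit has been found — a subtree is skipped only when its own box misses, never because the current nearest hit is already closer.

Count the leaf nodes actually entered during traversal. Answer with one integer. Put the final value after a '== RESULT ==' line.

Trace the traversal:
N0 x:[-10/3,29/3] y:[-19,18] z:[-9,10] -> hit [-10/3,29/3], descend [4, 8]
  N4 x:[2/3,22/3] y:[-19,2] z:[-7,10] -> hit [2/3,2], descend [5, 10]
    N5 x:[5/3,7] y:[-19,-8] z:[-7,-3] -> miss, prune
    N10 x:[2/3,22/3] y:[-16,2] z:[1,10] -> hit [1,2], descend [1, 9]
      N1 x:[8/3,22/3] y:[-13,2] z:[1,3] -> miss, prune
      N9 x:[2/3,13/3] y:[-16,-8] z:[11/2,10] -> miss, prune
  N8 x:[-10/3,29/3] y:[3,18] z:[-9,19/2] -> hit [3,19/2], descend [7, 11]
    N7 x:[-10/3,8] y:[4,17] z:[-9,-9/2] -> miss, prune
    N11 x:[-5/3,29/3] y:[3,18] z:[5/2,19/2] -> hit [3,19/2], descend [6, 12]
      N6 x:[17/3,29/3] y:[3,12] z:[11/2,19/2] -> hit [17/3,19/2] leaf, test {P9(miss), P11(miss), P12(miss)}
      N12 x:[-5/3,3] y:[5,18] z:[5/2,17/2] -> miss, prune

11 AABB tests over nodes [0, 4, 5, 10, 1, 9, 8, 7, 11, 6, 12]; 1 leaf entered; closest miss.

== RESULT ==
1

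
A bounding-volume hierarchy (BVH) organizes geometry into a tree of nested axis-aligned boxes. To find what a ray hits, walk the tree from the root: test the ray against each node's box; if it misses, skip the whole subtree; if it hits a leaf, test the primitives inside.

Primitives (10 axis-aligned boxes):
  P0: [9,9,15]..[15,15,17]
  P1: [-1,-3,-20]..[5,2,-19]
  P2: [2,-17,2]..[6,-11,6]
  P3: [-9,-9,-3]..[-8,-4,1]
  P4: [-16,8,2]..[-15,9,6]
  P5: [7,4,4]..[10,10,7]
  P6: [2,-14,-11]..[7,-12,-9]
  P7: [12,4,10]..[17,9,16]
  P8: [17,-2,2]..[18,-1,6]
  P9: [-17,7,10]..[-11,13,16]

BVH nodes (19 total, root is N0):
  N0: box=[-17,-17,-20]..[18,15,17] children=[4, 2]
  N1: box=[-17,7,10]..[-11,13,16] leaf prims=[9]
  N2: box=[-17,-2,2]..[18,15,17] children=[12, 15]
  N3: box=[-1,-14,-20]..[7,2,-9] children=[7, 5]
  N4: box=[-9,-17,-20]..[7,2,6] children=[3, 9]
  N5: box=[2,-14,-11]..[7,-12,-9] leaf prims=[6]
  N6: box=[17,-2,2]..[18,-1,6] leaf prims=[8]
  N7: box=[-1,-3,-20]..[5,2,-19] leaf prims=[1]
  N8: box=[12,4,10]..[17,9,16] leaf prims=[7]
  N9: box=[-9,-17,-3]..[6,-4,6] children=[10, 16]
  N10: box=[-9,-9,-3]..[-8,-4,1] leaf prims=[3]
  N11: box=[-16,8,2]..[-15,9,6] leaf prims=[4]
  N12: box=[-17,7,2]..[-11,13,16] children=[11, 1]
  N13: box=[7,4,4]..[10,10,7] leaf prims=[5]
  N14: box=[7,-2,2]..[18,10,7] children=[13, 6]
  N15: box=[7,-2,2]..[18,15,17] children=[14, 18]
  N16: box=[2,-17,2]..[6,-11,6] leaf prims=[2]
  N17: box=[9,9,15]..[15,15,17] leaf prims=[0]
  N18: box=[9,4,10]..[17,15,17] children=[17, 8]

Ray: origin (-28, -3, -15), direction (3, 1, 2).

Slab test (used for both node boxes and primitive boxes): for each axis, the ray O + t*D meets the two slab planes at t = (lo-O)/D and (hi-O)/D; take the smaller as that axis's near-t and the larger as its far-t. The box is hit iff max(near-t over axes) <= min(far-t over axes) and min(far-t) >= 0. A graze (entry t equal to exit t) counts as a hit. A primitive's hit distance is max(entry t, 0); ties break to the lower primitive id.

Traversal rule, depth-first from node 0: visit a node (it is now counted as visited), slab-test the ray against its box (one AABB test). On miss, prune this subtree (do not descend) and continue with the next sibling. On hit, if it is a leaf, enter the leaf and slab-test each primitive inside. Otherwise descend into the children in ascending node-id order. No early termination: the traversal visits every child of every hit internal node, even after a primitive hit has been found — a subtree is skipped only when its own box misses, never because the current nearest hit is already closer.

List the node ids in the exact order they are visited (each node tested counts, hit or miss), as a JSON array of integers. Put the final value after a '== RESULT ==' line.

Walk:
N0 x:[11/3,46/3] y:[-14,18] z:[-5/2,16] -> hit [11/3,46/3], descend [2, 4]
  N2 x:[11/3,46/3] y:[1,18] z:[17/2,16] -> hit [17/2,46/3], descend [12, 15]
    N12 x:[11/3,17/3] y:[10,16] z:[17/2,31/2] -> miss, prune
    N15 x:[35/3,46/3] y:[1,18] z:[17/2,16] -> hit [35/3,46/3], descend [14, 18]
      N14 x:[35/3,46/3] y:[1,13] z:[17/2,11] -> miss, prune
      N18 x:[37/3,15] y:[7,18] z:[25/2,16] -> hit [25/2,15], descend [8, 17]
        N8 x:[40/3,15] y:[7,12] z:[25/2,31/2] -> miss, prune
        N17 x:[37/3,43/3] y:[12,18] z:[15,16] -> miss, prune
  N4 x:[19/3,35/3] y:[-14,5] z:[-5/2,21/2] -> miss, prune

Summary -> nodes [0, 2, 12, 15, 14, 18, 8, 17, 4]; box-tests=9; leaf-entries=0; first=miss

== RESULT ==
[0, 2, 12, 15, 14, 18, 8, 17, 4]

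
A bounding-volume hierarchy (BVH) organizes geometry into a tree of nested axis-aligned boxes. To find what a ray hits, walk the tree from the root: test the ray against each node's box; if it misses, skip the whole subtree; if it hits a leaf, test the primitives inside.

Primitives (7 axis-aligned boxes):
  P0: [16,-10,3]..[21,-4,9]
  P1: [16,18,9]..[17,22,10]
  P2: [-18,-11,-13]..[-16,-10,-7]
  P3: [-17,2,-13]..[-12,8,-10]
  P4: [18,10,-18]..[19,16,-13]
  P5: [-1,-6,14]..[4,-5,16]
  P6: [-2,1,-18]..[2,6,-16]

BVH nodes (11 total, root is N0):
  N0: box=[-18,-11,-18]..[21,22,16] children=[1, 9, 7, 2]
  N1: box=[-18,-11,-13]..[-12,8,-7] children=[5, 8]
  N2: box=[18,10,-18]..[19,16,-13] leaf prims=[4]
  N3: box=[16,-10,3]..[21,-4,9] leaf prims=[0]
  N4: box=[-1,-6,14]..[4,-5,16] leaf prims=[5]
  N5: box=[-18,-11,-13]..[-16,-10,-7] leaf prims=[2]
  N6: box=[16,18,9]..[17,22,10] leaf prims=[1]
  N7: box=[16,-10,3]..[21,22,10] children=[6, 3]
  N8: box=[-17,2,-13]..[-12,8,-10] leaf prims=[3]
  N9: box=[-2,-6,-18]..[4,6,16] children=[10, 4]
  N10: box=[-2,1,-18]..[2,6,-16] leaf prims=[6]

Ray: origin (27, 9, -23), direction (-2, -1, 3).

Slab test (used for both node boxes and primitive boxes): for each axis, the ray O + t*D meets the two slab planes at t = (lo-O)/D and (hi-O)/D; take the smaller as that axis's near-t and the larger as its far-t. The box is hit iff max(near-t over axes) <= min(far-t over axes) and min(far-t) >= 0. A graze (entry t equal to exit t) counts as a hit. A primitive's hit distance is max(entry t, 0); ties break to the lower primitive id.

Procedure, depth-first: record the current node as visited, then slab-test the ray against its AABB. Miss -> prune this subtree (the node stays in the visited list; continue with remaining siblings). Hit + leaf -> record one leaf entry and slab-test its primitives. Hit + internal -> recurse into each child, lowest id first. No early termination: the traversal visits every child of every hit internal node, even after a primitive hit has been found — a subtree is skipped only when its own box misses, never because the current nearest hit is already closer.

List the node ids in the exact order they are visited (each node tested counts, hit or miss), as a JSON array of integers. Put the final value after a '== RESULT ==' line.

Trace the traversal:
N0 x:[3,45/2] y:[-13,20] z:[5/3,13] -> hit [3,13], descend [1, 2, 7, 9]
  N1 x:[39/2,45/2] y:[1,20] z:[10/3,16/3] -> miss, prune
  N2 x:[4,9/2] y:[-7,-1] z:[5/3,10/3] -> miss, prune
  N7 x:[3,11/2] y:[-13,19] z:[26/3,11] -> miss, prune
  N9 x:[23/2,29/2] y:[3,15] z:[5/3,13] -> hit [23/2,13], descend [4, 10]
    N4 x:[23/2,14] y:[14,15] z:[37/3,13] -> miss, prune
    N10 x:[25/2,29/2] y:[3,8] z:[5/3,7/3] -> miss, prune

Visited [0, 1, 2, 7, 9, 4, 10]. Tests: 7 box, 0 leaf. Nearest: miss.

== RESULT ==
[0, 1, 2, 7, 9, 4, 10]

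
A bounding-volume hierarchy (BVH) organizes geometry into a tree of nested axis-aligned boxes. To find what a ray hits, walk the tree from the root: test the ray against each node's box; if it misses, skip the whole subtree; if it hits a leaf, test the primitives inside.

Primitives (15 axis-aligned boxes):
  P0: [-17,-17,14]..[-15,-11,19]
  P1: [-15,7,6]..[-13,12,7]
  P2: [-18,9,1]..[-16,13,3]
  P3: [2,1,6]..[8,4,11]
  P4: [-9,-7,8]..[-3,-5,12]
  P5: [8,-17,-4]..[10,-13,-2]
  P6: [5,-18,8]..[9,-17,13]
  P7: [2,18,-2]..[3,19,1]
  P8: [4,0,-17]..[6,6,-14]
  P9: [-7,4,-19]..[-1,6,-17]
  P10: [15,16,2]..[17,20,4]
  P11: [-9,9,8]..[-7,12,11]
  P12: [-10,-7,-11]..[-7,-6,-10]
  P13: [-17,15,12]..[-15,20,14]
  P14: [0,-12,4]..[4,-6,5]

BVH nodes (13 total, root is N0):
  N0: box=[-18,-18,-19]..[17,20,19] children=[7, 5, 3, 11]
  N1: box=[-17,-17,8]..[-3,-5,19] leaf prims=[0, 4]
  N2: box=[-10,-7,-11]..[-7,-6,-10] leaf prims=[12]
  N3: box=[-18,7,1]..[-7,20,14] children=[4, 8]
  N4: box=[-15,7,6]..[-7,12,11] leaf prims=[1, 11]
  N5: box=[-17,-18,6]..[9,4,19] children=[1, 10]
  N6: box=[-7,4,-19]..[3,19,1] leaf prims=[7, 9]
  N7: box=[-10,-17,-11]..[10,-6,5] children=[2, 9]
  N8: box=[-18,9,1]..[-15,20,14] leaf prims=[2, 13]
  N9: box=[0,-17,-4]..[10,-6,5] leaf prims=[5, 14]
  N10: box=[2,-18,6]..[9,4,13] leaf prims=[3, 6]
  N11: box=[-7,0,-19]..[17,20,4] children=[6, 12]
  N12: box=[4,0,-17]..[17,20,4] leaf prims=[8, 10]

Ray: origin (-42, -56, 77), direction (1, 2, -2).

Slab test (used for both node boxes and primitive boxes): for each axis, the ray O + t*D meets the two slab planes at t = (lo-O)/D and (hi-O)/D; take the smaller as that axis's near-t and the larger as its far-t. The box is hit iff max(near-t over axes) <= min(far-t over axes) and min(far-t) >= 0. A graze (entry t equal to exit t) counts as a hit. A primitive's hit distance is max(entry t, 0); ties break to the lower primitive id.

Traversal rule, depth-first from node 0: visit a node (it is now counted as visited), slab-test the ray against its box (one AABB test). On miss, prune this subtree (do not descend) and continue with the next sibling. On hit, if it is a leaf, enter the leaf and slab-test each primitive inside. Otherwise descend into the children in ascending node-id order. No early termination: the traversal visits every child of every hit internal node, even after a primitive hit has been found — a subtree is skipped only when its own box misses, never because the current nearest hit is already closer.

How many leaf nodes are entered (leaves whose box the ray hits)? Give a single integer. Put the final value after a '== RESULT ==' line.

Traverse from the root:
N0 x:[24,59] y:[19,38] z:[29,48] -> hit [29,38], descend [3, 5, 7, 11]
  N3 x:[24,35] y:[63/2,38] z:[63/2,38] -> hit [63/2,35], descend [4, 8]
    N4 x:[27,35] y:[63/2,34] z:[33,71/2] -> hit [33,34] leaf, test {P1(miss), P11@t=33}
    N8 x:[24,27] y:[65/2,38] z:[63/2,38] -> miss, prune
  N5 x:[25,51] y:[19,30] z:[29,71/2] -> hit [29,30], descend [1, 10]
    N1 x:[25,39] y:[39/2,51/2] z:[29,69/2] -> miss, prune
    N10 x:[44,51] y:[19,30] z:[32,71/2] -> miss, prune
  N7 x:[32,52] y:[39/2,25] z:[36,44] -> miss, prune
  N11 x:[35,59] y:[28,38] z:[73/2,48] -> hit [73/2,38], descend [6, 12]
    N6 x:[35,45] y:[30,75/2] z:[38,48] -> miss, prune
    N12 x:[46,59] y:[28,38] z:[73/2,47] -> miss, prune

11 AABB tests over nodes [0, 3, 4, 8, 5, 1, 10, 7, 11, 6, 12]; 1 leaf entered; closest P11.

== RESULT ==
1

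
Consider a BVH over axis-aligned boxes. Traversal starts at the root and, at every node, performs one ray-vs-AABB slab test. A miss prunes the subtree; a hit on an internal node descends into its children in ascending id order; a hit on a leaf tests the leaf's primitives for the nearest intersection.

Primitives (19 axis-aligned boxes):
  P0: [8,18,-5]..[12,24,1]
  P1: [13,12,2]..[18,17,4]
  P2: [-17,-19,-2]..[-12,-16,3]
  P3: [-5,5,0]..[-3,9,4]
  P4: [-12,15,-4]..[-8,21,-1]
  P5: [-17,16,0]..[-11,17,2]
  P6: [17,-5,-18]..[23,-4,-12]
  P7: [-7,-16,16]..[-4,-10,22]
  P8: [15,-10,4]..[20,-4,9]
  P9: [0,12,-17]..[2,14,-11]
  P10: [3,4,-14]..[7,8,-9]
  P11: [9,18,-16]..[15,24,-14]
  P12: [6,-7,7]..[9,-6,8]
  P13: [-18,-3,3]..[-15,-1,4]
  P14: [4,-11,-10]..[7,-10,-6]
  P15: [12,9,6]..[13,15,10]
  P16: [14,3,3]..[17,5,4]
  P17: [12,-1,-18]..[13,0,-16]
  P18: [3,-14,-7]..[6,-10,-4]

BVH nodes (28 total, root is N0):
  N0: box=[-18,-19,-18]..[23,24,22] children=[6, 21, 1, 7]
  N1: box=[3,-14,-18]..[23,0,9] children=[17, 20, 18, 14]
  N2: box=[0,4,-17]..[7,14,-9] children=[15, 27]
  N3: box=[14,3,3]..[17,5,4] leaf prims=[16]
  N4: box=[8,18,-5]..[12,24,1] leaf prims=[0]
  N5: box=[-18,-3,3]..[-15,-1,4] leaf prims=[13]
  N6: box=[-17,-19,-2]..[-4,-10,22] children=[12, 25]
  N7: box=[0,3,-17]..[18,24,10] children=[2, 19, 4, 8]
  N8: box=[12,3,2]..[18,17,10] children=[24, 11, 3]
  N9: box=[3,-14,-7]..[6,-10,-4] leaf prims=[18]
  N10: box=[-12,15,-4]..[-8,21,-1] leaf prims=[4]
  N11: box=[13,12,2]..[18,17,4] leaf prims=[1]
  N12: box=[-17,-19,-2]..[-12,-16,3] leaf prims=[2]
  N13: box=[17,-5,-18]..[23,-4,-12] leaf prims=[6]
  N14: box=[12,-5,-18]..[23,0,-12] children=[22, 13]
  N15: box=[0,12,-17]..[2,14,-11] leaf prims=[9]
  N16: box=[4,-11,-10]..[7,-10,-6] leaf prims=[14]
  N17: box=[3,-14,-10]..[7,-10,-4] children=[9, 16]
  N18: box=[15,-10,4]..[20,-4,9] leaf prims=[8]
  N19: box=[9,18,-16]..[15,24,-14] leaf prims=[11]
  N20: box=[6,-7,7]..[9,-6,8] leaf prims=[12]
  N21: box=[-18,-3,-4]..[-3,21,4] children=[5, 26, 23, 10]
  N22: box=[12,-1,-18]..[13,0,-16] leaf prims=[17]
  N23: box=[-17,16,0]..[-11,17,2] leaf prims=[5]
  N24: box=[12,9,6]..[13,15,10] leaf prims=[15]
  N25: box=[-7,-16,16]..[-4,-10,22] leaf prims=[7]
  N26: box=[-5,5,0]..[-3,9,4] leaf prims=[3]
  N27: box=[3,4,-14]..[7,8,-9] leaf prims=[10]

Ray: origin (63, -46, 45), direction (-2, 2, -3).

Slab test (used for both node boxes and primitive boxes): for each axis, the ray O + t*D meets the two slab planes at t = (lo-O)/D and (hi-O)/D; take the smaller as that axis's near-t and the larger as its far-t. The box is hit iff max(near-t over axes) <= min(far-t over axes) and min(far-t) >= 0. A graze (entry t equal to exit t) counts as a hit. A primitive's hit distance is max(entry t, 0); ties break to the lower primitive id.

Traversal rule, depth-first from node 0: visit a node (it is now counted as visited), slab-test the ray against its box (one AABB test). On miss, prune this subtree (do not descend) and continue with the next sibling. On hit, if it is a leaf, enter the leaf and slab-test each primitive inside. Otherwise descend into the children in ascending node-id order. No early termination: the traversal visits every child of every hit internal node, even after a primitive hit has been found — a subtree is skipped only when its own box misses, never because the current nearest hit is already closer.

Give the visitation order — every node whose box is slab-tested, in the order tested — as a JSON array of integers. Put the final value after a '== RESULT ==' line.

Walk:
N0 x:[20,81/2] y:[27/2,35] z:[23/3,21] -> hit [20,21], descend [1, 6, 7, 21]
  N1 x:[20,30] y:[16,23] z:[12,21] -> hit [20,21], descend [14, 17, 18, 20]
    N14 x:[20,51/2] y:[41/2,23] z:[19,21] -> hit [41/2,21], descend [13, 22]
      N13 x:[20,23] y:[41/2,21] z:[19,21] -> hit [41/2,21] leaf, test {P6@t=41/2}
      N22 x:[25,51/2] y:[45/2,23] z:[61/3,21] -> miss, prune
    N17 x:[28,30] y:[16,18] z:[49/3,55/3] -> miss, prune
    N18 x:[43/2,24] y:[18,21] z:[12,41/3] -> miss, prune
    N20 x:[27,57/2] y:[39/2,20] z:[37/3,38/3] -> miss, prune
  N6 x:[67/2,40] y:[27/2,18] z:[23/3,47/3] -> miss, prune
  N7 x:[45/2,63/2] y:[49/2,35] z:[35/3,62/3] -> miss, prune
  N21 x:[33,81/2] y:[43/2,67/2] z:[41/3,49/3] -> miss, prune

order=[0, 1, 14, 13, 22, 17, 18, 20, 6, 7, 21]  |boxes|=11  |leaves|=1  hit=P6

== RESULT ==
[0, 1, 14, 13, 22, 17, 18, 20, 6, 7, 21]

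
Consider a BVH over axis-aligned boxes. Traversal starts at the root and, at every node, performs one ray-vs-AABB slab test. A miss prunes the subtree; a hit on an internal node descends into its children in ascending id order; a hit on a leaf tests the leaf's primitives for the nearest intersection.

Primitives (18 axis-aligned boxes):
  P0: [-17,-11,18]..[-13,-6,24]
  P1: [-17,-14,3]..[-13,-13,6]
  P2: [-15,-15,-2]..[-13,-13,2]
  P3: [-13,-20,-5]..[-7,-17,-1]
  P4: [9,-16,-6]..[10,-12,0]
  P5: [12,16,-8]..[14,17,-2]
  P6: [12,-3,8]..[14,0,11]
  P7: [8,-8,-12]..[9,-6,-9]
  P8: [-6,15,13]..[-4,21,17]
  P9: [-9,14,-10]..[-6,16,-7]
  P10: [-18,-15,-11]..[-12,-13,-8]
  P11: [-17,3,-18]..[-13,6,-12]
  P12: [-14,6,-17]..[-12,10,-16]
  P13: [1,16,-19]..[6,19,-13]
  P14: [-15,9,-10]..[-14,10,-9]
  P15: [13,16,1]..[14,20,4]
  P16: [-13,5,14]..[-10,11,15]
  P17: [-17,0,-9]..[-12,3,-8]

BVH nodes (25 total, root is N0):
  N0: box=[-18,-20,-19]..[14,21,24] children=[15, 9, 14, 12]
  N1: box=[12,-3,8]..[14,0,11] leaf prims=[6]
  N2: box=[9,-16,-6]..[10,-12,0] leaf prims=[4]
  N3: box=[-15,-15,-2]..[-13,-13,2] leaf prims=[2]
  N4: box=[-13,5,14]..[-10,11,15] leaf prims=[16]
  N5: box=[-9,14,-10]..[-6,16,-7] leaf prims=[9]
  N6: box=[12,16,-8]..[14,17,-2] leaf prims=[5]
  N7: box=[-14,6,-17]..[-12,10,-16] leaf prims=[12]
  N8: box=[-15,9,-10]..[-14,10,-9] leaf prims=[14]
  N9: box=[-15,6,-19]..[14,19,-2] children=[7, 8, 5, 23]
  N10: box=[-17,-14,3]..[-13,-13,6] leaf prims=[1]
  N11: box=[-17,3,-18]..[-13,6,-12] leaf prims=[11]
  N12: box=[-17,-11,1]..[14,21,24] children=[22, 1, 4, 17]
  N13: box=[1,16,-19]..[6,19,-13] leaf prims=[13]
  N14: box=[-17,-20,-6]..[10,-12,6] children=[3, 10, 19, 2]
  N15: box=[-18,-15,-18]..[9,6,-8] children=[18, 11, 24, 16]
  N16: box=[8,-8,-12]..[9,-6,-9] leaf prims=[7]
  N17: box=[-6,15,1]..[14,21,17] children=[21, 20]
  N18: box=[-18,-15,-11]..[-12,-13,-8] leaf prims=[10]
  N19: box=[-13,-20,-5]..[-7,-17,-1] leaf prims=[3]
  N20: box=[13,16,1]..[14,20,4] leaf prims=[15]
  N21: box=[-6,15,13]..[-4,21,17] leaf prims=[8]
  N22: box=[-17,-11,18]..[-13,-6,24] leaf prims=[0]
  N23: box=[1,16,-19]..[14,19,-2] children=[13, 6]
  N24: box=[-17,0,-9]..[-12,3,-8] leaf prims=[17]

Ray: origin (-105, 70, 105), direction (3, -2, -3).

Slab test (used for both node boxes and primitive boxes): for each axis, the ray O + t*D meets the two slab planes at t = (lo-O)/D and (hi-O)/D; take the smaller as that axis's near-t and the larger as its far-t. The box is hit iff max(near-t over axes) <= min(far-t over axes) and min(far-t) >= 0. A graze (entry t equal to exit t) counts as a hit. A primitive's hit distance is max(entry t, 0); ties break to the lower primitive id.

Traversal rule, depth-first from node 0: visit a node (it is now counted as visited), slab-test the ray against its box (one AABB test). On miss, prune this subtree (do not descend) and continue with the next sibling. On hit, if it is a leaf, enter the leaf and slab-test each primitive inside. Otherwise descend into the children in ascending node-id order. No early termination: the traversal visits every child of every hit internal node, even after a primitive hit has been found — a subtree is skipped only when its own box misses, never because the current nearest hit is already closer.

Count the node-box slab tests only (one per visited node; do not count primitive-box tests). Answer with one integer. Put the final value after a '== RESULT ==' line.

Trace the traversal:
N0 x:[29,119/3] y:[49/2,45] z:[27,124/3] -> hit [29,119/3], descend [9, 12, 14, 15]
  N9 x:[30,119/3] y:[51/2,32] z:[107/3,124/3] -> miss, prune
  N12 x:[88/3,119/3] y:[49/2,81/2] z:[27,104/3] -> hit [88/3,104/3], descend [1, 4, 17, 22]
    N1 x:[39,119/3] y:[35,73/2] z:[94/3,97/3] -> miss, prune
    N4 x:[92/3,95/3] y:[59/2,65/2] z:[30,91/3] -> miss, prune
    N17 x:[33,119/3] y:[49/2,55/2] z:[88/3,104/3] -> miss, prune
    N22 x:[88/3,92/3] y:[38,81/2] z:[27,29] -> miss, prune
  N14 x:[88/3,115/3] y:[41,45] z:[33,37] -> miss, prune
  N15 x:[29,38] y:[32,85/2] z:[113/3,41] -> hit [113/3,38], descend [11, 16, 18, 24]
    N11 x:[88/3,92/3] y:[32,67/2] z:[39,41] -> miss, prune
    N16 x:[113/3,38] y:[38,39] z:[38,39] -> hit [38,38] leaf, test {P7@t=38}
    N18 x:[29,31] y:[83/2,85/2] z:[113/3,116/3] -> miss, prune
    N24 x:[88/3,31] y:[67/2,35] z:[113/3,38] -> miss, prune

13 AABB tests over nodes [0, 9, 12, 1, 4, 17, 22, 14, 15, 11, 16, 18, 24]; 1 leaf entered; closest P7.

== RESULT ==
13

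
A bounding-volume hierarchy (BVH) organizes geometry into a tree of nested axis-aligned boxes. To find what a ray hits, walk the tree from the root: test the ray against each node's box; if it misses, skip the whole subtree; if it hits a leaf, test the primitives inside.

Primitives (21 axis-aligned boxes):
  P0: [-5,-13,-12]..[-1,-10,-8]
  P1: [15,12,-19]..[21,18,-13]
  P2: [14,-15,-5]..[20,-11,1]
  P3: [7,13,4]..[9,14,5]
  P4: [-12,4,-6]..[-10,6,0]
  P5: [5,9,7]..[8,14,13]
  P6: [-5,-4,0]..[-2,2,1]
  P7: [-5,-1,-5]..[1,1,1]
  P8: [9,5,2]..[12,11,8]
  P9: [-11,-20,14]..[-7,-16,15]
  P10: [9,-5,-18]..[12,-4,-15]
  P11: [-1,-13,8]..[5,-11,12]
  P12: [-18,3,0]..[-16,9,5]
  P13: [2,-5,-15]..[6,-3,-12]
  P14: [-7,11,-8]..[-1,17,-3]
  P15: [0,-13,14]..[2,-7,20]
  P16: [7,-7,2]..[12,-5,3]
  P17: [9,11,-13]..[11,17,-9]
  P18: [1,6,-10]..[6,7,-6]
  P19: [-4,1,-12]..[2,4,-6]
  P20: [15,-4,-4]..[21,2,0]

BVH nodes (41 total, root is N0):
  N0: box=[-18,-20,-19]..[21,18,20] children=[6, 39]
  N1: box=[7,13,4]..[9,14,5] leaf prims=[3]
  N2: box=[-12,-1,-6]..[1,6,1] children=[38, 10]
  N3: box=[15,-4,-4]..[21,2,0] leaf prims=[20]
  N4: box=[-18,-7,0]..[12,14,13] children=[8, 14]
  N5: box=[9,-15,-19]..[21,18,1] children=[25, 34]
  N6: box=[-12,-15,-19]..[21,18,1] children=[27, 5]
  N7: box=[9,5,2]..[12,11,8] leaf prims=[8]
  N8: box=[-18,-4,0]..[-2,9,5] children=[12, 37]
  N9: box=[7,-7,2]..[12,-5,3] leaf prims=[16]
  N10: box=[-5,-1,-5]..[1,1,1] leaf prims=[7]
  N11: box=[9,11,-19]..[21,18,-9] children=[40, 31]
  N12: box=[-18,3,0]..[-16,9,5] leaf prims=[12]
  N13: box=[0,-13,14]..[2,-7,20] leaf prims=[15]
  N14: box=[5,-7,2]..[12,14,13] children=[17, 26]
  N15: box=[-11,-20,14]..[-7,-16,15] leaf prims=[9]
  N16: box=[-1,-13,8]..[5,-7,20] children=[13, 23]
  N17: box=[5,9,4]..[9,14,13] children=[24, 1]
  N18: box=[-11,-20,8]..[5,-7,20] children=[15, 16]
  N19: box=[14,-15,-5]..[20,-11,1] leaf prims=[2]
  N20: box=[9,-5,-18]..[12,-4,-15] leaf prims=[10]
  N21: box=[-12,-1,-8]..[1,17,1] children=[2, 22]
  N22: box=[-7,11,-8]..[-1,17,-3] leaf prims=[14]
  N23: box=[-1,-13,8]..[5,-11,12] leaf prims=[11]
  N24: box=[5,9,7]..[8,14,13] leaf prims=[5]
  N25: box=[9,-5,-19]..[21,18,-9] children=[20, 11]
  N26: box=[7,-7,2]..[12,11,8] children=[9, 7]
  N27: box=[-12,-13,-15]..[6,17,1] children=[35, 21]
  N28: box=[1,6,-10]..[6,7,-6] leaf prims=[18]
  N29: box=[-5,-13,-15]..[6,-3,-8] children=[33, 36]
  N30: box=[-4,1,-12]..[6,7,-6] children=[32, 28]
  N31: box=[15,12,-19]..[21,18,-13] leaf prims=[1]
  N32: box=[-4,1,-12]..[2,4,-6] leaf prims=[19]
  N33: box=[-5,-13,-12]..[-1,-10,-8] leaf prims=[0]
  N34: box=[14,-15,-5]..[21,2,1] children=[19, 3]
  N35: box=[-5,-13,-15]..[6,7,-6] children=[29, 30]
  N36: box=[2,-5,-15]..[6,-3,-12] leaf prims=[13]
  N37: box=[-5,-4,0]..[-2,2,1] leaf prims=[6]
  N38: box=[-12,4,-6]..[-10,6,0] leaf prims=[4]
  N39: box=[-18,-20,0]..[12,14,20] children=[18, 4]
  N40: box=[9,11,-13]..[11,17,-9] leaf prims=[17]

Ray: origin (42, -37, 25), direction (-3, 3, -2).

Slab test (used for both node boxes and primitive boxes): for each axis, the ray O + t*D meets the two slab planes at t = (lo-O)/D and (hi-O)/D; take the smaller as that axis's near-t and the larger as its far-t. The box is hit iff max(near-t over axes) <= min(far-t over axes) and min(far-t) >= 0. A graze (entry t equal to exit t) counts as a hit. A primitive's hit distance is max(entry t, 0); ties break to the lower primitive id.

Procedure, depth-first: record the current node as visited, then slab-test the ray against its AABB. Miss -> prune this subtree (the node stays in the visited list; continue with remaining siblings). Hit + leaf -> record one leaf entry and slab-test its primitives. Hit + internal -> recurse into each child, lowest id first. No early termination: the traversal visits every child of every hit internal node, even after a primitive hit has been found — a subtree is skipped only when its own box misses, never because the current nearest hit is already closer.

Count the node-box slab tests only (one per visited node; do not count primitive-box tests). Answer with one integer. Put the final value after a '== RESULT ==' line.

Traverse from the root:
N0 x:[7,20] y:[17/3,55/3] z:[5/2,22] -> hit [7,55/3], descend [6, 39]
  N6 x:[7,18] y:[22/3,55/3] z:[12,22] -> hit [12,18], descend [5, 27]
    N5 x:[7,11] y:[22/3,55/3] z:[12,22] -> miss, prune
    N27 x:[12,18] y:[8,18] z:[12,20] -> hit [12,18], descend [21, 35]
      N21 x:[41/3,18] y:[12,18] z:[12,33/2] -> hit [41/3,33/2], descend [2, 22]
        N2 x:[41/3,18] y:[12,43/3] z:[12,31/2] -> hit [41/3,43/3], descend [10, 38]
          N10 x:[41/3,47/3] y:[12,38/3] z:[12,15] -> miss, prune
          N38 x:[52/3,18] y:[41/3,43/3] z:[25/2,31/2] -> miss, prune
        N22 x:[43/3,49/3] y:[16,18] z:[14,33/2] -> hit [16,49/3] leaf, test {P14@t=16}
      N35 x:[12,47/3] y:[8,44/3] z:[31/2,20] -> miss, prune
  N39 x:[10,20] y:[17/3,17] z:[5/2,25/2] -> hit [10,25/2], descend [4, 18]
    N4 x:[10,20] y:[10,17] z:[6,25/2] -> hit [10,25/2], descend [8, 14]
      N8 x:[44/3,20] y:[11,46/3] z:[10,25/2] -> miss, prune
      N14 x:[10,37/3] y:[10,17] z:[6,23/2] -> hit [10,23/2], descend [17, 26]
        N17 x:[11,37/3] y:[46/3,17] z:[6,21/2] -> miss, prune
        N26 x:[10,35/3] y:[10,16] z:[17/2,23/2] -> hit [10,23/2], descend [7, 9]
          N7 x:[10,11] y:[14,16] z:[17/2,23/2] -> miss, prune
          N9 x:[10,35/3] y:[10,32/3] z:[11,23/2] -> miss, prune
    N18 x:[37/3,53/3] y:[17/3,10] z:[5/2,17/2] -> miss, prune

19 AABB tests over nodes [0, 6, 5, 27, 21, 2, 10, 38, 22, 35, 39, 4, 8, 14, 17, 26, 7, 9, 18]; 1 leaf entered; closest P14.

== RESULT ==
19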